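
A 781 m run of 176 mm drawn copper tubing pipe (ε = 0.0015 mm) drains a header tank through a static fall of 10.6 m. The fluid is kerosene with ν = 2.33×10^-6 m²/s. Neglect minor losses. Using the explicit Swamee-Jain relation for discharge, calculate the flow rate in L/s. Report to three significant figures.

Q ≈ 40.1 L/s

Swamee-Jain (Type II): Q = -0.965·√(gD⁵h_f/L)·ln[ε/(3.7D) + √(3.17ν²L/(gD³h_f))]
√(gD⁵h_f/L) = √(9.81·0.176⁵·10.6/781) = 0.004742
ε/(3.7D) = 2.30×10^-6; √(3.17ν²L/(gD³h_f)) = 1.54×10^-4
Q = -0.965·0.004742·ln(1.563×10^-4) = 0.04010 m³/s
Check: V = 1.65 m/s, Re = 1.25×10^5, f = 0.01713, h_f = 10.5 m ≈ 10.6 m ✓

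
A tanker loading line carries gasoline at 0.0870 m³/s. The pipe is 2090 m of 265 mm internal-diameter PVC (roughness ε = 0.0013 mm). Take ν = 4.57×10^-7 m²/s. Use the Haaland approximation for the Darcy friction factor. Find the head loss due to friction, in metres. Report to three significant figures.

h_f ≈ 11.8 m

V = 4Q/(πD²) = 4·0.0870/(π·0.265²) = 1.577 m/s
Re = VD/ν = 1.577·0.265/4.57×10^-7 = 9.15×10^5 → turbulent
ε/D = 0.0013/265 = 4.91×10^-6
Haaland: f = 0.01184
h_f = f(L/D)V²/(2g) = 0.01184·(2090/0.265)·1.577²/(2·9.81) = 11.84 m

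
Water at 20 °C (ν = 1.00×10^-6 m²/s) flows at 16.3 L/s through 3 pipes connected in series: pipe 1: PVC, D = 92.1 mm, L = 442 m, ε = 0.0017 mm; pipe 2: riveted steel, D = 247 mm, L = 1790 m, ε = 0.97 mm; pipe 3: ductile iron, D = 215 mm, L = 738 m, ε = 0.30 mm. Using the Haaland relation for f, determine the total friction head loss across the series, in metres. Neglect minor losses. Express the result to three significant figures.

H ≈ 24.4 m

Pipe 1: V = 2.447 m/s, Re = 2.25×10^5, ε/D = 1.85×10^-5, f = 0.01527, h_1 = f(L/D)V²/2g = 22.36 m
Pipe 2: V = 0.3402 m/s, Re = 8.40×10^4, ε/D = 0.00393, f = 0.02949, h_2 = f(L/D)V²/2g = 1.260 m
Pipe 3: V = 0.4490 m/s, Re = 9.65×10^4, ε/D = 0.00140, f = 0.02331, h_3 = f(L/D)V²/2g = 0.8222 m
Series → Q common, losses add: H = Σh = 24.44 m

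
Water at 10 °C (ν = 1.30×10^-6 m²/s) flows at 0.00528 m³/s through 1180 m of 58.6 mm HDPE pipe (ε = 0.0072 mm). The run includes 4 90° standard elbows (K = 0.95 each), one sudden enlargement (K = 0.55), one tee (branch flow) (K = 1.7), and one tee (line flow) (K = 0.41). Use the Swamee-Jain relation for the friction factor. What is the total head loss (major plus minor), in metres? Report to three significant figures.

V = 4Q/(πD²) = 1.958 m/s; V²/2g = 0.1953 m
Re = 8.82×10^4, ε/D = 1.23×10^-4 → f = 0.01901 (Swamee-Jain)
Major: h_f = f(L/D)·V²/2g = 0.01901·20137·0.1953 = 74.77 m
Minor: ΣK = 6.46; h_m = ΣK·V²/2g = 1.262 m
Total H_L = 74.77 + 1.262 = 76.04 m

H_L ≈ 76.0 m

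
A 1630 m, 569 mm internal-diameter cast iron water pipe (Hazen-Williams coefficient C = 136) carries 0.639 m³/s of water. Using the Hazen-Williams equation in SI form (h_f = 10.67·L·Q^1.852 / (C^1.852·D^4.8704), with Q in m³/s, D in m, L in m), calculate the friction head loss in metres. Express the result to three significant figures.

h_f ≈ 13.2 m

h_f = 10.67·1630·0.639^1.852 / (136^1.852·0.569^4.8704) = 13.23 m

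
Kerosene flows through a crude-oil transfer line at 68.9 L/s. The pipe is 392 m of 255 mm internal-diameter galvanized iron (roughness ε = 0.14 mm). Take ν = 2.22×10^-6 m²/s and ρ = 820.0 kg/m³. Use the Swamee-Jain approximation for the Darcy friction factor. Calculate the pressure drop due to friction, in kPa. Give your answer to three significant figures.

V = 4Q/(πD²) = 4·0.0689/(π·0.255²) = 1.349 m/s
Re = VD/ν = 1.349·0.255/2.22×10^-6 = 1.55×10^5 → turbulent
ε/D = 0.14/255 = 5.49×10^-4
Swamee-Jain: f = 0.01964
h_f = f(L/D)V²/(2g) = 0.01964·(392/0.255)·1.349²/(2·9.81) = 2.801 m
Δp = ρg·h_f = 820.0·9.81·2.801 = 22.54 kPa

Δp ≈ 22.5 kPa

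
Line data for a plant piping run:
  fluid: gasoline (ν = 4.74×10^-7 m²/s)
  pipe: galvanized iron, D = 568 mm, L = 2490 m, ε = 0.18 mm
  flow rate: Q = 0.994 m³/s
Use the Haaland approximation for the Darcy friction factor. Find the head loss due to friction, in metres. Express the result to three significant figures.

V = 4Q/(πD²) = 4·0.994/(π·0.568²) = 3.923 m/s
Re = VD/ν = 3.923·0.568/4.74×10^-7 = 4.70×10^6 → turbulent
ε/D = 0.18/568 = 3.17×10^-4
Haaland: f = 0.01528
h_f = f(L/D)V²/(2g) = 0.01528·(2490/0.568)·3.923²/(2·9.81) = 52.54 m

h_f ≈ 52.5 m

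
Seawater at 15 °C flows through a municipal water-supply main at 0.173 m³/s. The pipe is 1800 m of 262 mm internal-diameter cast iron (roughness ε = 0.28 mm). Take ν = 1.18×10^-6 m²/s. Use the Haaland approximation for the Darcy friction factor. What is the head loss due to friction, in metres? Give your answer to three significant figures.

h_f ≈ 73.4 m

V = 4Q/(πD²) = 4·0.173/(π·0.262²) = 3.209 m/s
Re = VD/ν = 3.209·0.262/1.18×10^-6 = 7.12×10^5 → turbulent
ε/D = 0.28/262 = 0.00107
Haaland: f = 0.02035
h_f = f(L/D)V²/(2g) = 0.02035·(1800/0.262)·3.209²/(2·9.81) = 73.38 m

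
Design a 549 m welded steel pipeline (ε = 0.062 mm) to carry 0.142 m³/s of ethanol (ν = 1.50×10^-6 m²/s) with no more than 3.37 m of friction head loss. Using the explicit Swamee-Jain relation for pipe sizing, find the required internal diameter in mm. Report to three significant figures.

Swamee-Jain (Type III): D = 0.66·[ε^1.25·(LQ²/(gh_f))^4.75 + ν·Q^9.4·(L/(gh_f))^5.2]^0.04
LQ²/(gh_f) = 0.3348; L/(gh_f) = 16.61
Term 1 = ε^1.25·(…)^4.75 = 3.04×10^-8; Term 2 = ν·Q^9.4·(…)^5.2 = 3.57×10^-8
D = 0.66·(3.04×10^-8 + 3.57×10^-8)^0.04 = 0.3407 m = 341 mm
Check: V = 1.56 m/s, Re = 3.54×10^5, f = 0.01587, h_f = 3.16 m ≈ 3.37 m ✓

D ≈ 341 mm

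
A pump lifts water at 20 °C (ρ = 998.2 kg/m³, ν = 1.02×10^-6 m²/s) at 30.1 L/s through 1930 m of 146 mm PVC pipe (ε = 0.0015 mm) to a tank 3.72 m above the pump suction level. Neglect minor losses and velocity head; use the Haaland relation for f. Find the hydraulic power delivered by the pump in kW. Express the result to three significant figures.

V = 4Q/(πD²) = 1.798 m/s; Re = 2.57×10^5; ε/D = 1.03×10^-5; f = 0.01484
h_f = f(L/D)V²/2g = 32.32 m
Total head H = z + h_f = 3.72 + 32.32 = 36.04 m
P_hyd = ρgQH = 998.2·9.81·0.0301·36.04 = 10.62 kW

P_hyd ≈ 10.6 kW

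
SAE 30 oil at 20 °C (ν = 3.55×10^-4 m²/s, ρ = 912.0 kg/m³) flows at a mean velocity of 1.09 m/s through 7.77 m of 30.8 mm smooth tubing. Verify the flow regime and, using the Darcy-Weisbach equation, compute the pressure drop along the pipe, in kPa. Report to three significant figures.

Re = VD/ν = 1.09·0.03080/3.55×10^-4 = 94.6 → laminar (Re < 2300)
f = 64/Re = 0.6768
h_f = f(L/D)V²/(2g) = 0.6768·(7.77/0.03080)·1.09²/(2·9.81) = 10.34 m
Δp = ρg·h_f = 912.0·9.81·10.34 = 92.50 kPa

Δp ≈ 92.5 kPa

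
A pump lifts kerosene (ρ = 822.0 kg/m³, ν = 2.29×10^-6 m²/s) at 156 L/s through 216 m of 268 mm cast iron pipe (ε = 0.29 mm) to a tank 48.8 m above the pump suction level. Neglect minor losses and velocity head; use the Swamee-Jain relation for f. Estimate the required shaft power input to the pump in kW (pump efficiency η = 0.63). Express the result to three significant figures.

V = 4Q/(πD²) = 2.765 m/s; Re = 3.24×10^5; ε/D = 0.00108; f = 0.02101
h_f = f(L/D)V²/2g = 6.602 m
Total head H = z + h_f = 48.8 + 6.602 = 55.40 m
P_hyd = ρgQH = 822.0·9.81·0.156·55.40 = 69.69 kW
P_shaft = P_hyd/η = 69.69/0.63 = 110.6 kW

P_shaft ≈ 111 kW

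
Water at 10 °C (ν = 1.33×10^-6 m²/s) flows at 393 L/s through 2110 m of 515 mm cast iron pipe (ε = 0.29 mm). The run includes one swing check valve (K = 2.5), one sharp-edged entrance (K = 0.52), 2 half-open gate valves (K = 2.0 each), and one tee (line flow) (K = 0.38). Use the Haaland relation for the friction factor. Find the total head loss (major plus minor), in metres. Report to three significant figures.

H_L ≈ 14.5 m

V = 4Q/(πD²) = 1.887 m/s; V²/2g = 0.1814 m
Re = 7.31×10^5, ε/D = 5.63×10^-4 → f = 0.01773 (Haaland)
Major: h_f = f(L/D)·V²/2g = 0.01773·4097·0.1814 = 13.18 m
Minor: ΣK = 7.40; h_m = ΣK·V²/2g = 1.342 m
Total H_L = 13.18 + 1.342 = 14.52 m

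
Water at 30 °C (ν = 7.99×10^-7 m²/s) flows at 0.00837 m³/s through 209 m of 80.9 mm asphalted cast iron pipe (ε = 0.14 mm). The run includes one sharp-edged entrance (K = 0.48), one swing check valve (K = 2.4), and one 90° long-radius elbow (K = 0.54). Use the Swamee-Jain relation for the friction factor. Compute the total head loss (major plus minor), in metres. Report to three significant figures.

V = 4Q/(πD²) = 1.628 m/s; V²/2g = 0.1351 m
Re = 1.65×10^5, ε/D = 0.00173 → f = 0.02390 (Swamee-Jain)
Major: h_f = f(L/D)·V²/2g = 0.02390·2583·0.1351 = 8.345 m
Minor: ΣK = 3.42; h_m = ΣK·V²/2g = 0.4622 m
Total H_L = 8.345 + 0.4622 = 8.807 m

H_L ≈ 8.81 m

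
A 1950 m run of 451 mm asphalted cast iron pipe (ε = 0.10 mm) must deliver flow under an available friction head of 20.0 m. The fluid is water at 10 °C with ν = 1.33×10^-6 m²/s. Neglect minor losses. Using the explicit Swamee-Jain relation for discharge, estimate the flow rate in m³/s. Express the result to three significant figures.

Q ≈ 0.392 m³/s

Swamee-Jain (Type II): Q = -0.965·√(gD⁵h_f/L)·ln[ε/(3.7D) + √(3.17ν²L/(gD³h_f))]
√(gD⁵h_f/L) = √(9.81·0.451⁵·20.0/1950) = 0.04333
ε/(3.7D) = 5.99×10^-5; √(3.17ν²L/(gD³h_f)) = 2.46×10^-5
Q = -0.965·0.04333·ln(8.458×10^-5) = 0.3921 m³/s
Check: V = 2.45 m/s, Re = 8.32×10^5, f = 0.01516, h_f = 20.1 m ≈ 20.0 m ✓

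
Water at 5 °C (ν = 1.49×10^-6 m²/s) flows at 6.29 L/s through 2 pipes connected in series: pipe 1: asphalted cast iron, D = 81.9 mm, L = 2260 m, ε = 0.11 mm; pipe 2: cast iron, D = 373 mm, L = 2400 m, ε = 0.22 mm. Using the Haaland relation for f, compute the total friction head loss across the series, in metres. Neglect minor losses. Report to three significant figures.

H ≈ 48.0 m

Pipe 1: V = 1.194 m/s, Re = 6.56×10^4, ε/D = 0.00134, f = 0.02395, h_1 = f(L/D)V²/2g = 48.01 m
Pipe 2: V = 0.05756 m/s, Re = 1.44×10^4, ε/D = 5.90×10^-4, f = 0.02890, h_2 = f(L/D)V²/2g = 0.03141 m
Series → Q common, losses add: H = Σh = 48.05 m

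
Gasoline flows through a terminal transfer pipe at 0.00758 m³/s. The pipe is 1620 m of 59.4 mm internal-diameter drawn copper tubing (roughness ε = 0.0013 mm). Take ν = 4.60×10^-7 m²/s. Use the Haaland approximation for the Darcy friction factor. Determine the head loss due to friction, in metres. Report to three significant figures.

V = 4Q/(πD²) = 4·0.00758/(π·0.0594²) = 2.735 m/s
Re = VD/ν = 2.735·0.0594/4.60×10^-7 = 3.53×10^5 → turbulent
ε/D = 0.0013/59.4 = 2.19×10^-5
Haaland: f = 0.01412
h_f = f(L/D)V²/(2g) = 0.01412·(1620/0.0594)·2.735²/(2·9.81) = 146.8 m

h_f ≈ 147 m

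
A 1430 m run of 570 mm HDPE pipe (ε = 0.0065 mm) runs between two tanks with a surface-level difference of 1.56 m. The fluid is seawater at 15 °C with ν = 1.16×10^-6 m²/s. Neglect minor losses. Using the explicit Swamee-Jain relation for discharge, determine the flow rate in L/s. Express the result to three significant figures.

Q ≈ 243 L/s

Swamee-Jain (Type II): Q = -0.965·√(gD⁵h_f/L)·ln[ε/(3.7D) + √(3.17ν²L/(gD³h_f))]
√(gD⁵h_f/L) = √(9.81·0.570⁵·1.56/1430) = 0.02538
ε/(3.7D) = 3.08×10^-6; √(3.17ν²L/(gD³h_f)) = 4.64×10^-5
Q = -0.965·0.02538·ln(4.947×10^-5) = 0.2428 m³/s
Check: V = 0.951 m/s, Re = 4.67×10^5, f = 0.01343, h_f = 1.55 m ≈ 1.56 m ✓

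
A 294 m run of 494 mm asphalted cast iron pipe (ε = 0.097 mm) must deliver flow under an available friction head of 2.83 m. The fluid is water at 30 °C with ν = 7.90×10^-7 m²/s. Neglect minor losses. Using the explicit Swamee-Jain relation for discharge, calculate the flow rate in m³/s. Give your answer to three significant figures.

Q ≈ 0.489 m³/s

Swamee-Jain (Type II): Q = -0.965·√(gD⁵h_f/L)·ln[ε/(3.7D) + √(3.17ν²L/(gD³h_f))]
√(gD⁵h_f/L) = √(9.81·0.494⁵·2.83/294) = 0.05271
ε/(3.7D) = 5.31×10^-5; √(3.17ν²L/(gD³h_f)) = 1.32×10^-5
Q = -0.965·0.05271·ln(6.625×10^-5) = 0.4894 m³/s
Check: V = 2.55 m/s, Re = 1.60×10^6, f = 0.01440, h_f = 2.85 m ≈ 2.83 m ✓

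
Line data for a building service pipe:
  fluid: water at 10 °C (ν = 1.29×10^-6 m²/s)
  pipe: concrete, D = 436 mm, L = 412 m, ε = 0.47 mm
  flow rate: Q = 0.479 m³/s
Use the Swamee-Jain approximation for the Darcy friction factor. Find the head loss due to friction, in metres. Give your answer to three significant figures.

h_f ≈ 10.1 m

V = 4Q/(πD²) = 4·0.479/(π·0.436²) = 3.208 m/s
Re = VD/ν = 3.208·0.436/1.29×10^-6 = 1.08×10^6 → turbulent
ε/D = 0.47/436 = 0.00108
Swamee-Jain: f = 0.02035
h_f = f(L/D)V²/(2g) = 0.02035·(412/0.436)·3.208²/(2·9.81) = 10.09 m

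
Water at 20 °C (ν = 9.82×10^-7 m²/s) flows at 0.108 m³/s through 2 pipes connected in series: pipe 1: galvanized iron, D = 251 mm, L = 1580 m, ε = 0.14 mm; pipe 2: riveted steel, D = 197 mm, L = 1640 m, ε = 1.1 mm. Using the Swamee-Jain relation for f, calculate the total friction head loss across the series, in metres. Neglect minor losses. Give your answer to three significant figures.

H ≈ 196 m

Pipe 1: V = 2.183 m/s, Re = 5.58×10^5, ε/D = 5.58×10^-4, f = 0.01804, h_1 = f(L/D)V²/2g = 27.57 m
Pipe 2: V = 3.543 m/s, Re = 7.11×10^5, ε/D = 0.00558, f = 0.03161, h_2 = f(L/D)V²/2g = 168.4 m
Series → Q common, losses add: H = Σh = 195.9 m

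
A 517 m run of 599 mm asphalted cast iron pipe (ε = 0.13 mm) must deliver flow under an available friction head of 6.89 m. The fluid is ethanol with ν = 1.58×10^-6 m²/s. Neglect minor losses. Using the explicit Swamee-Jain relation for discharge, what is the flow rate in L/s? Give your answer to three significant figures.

Swamee-Jain (Type II): Q = -0.965·√(gD⁵h_f/L)·ln[ε/(3.7D) + √(3.17ν²L/(gD³h_f))]
√(gD⁵h_f/L) = √(9.81·0.599⁵·6.89/517) = 0.1004
ε/(3.7D) = 5.87×10^-5; √(3.17ν²L/(gD³h_f)) = 1.68×10^-5
Q = -0.965·0.1004·ln(7.544×10^-5) = 0.9197 m³/s
Check: V = 3.26 m/s, Re = 1.24×10^6, f = 0.01480, h_f = 6.93 m ≈ 6.89 m ✓

Q ≈ 920 L/s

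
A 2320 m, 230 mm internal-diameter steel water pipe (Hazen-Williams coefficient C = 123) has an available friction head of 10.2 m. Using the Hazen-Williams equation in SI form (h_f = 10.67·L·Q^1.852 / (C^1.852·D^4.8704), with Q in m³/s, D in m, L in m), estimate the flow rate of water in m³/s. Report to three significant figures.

Rearranging: Q = [h_f·C^1.852·D^4.8704 / (10.67·L)]^(1/1.852)
Q = [10.2·123^1.852·0.230^4.8704 / (10.67·2320)]^0.540 = 0.03833 m³/s

Q ≈ 0.0383 m³/s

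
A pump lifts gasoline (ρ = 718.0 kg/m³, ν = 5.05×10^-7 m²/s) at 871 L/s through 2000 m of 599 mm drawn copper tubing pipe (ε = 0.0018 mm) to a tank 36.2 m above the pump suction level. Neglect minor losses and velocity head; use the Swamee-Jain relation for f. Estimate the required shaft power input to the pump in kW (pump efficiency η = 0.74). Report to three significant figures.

P_shaft ≈ 430 kW

V = 4Q/(πD²) = 3.091 m/s; Re = 3.67×10^6; ε/D = 3.01×10^-6; f = 0.009605
h_f = f(L/D)V²/2g = 15.62 m
Total head H = z + h_f = 36.2 + 15.62 = 51.82 m
P_hyd = ρgQH = 718.0·9.81·0.871·51.82 = 317.9 kW
P_shaft = P_hyd/η = 317.9/0.74 = 429.6 kW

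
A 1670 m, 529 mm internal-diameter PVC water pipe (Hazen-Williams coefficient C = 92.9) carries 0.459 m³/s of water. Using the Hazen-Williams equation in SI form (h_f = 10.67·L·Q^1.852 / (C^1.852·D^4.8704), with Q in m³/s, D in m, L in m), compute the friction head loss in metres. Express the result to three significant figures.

h_f ≈ 21.2 m

h_f = 10.67·1670·0.459^1.852 / (92.9^1.852·0.529^4.8704) = 21.22 m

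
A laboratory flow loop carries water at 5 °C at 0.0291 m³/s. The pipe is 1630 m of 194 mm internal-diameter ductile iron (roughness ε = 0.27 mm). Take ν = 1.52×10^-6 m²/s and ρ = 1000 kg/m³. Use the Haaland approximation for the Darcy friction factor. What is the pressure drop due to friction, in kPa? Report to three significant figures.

Δp ≈ 93.2 kPa

V = 4Q/(πD²) = 4·0.0291/(π·0.194²) = 0.9845 m/s
Re = VD/ν = 0.9845·0.194/1.52×10^-6 = 1.26×10^5 → turbulent
ε/D = 0.27/194 = 0.00139
Haaland: f = 0.02289
h_f = f(L/D)V²/(2g) = 0.02289·(1630/0.194)·0.9845²/(2·9.81) = 9.501 m
Δp = ρg·h_f = 1000·9.81·9.501 = 93.21 kPa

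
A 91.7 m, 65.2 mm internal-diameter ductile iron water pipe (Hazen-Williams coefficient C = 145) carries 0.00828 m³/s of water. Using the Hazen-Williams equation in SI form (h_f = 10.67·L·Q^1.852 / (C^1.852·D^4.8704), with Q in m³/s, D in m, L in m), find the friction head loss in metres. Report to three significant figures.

h_f ≈ 8.07 m

h_f = 10.67·91.7·0.00828^1.852 / (145^1.852·0.0652^4.8704) = 8.072 m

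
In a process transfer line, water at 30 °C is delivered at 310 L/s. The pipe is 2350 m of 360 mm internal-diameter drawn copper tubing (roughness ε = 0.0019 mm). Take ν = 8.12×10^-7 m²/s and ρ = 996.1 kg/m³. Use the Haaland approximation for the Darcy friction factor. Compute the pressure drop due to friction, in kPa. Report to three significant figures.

Δp ≈ 336 kPa

V = 4Q/(πD²) = 4·0.310/(π·0.360²) = 3.046 m/s
Re = VD/ν = 3.046·0.360/8.12×10^-7 = 1.35×10^6 → turbulent
ε/D = 0.0019/360 = 5.28×10^-6
Haaland: f = 0.01113
h_f = f(L/D)V²/(2g) = 0.01113·(2350/0.360)·3.046²/(2·9.81) = 34.36 m
Δp = ρg·h_f = 996.1·9.81·34.36 = 335.8 kPa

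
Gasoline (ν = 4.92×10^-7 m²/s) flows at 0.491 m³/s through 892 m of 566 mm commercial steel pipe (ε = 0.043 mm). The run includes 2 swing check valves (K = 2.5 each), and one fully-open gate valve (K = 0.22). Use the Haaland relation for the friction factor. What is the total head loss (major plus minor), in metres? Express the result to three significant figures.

V = 4Q/(πD²) = 1.951 m/s; V²/2g = 0.1941 m
Re = 2.24×10^6, ε/D = 7.60×10^-5 → f = 0.01220 (Haaland)
Major: h_f = f(L/D)·V²/2g = 0.01220·1576·0.1941 = 3.732 m
Minor: ΣK = 5.22; h_m = ΣK·V²/2g = 1.013 m
Total H_L = 3.732 + 1.013 = 4.745 m

H_L ≈ 4.75 m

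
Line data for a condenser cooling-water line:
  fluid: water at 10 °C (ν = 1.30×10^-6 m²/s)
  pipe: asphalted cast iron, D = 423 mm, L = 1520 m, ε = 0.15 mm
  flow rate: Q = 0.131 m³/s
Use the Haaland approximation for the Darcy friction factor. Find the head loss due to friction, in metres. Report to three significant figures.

h_f ≈ 2.73 m

V = 4Q/(πD²) = 4·0.131/(π·0.423²) = 0.9322 m/s
Re = VD/ν = 0.9322·0.423/1.30×10^-6 = 3.03×10^5 → turbulent
ε/D = 0.15/423 = 3.55×10^-4
Haaland: f = 0.01716
h_f = f(L/D)V²/(2g) = 0.01716·(1520/0.423)·0.9322²/(2·9.81) = 2.731 m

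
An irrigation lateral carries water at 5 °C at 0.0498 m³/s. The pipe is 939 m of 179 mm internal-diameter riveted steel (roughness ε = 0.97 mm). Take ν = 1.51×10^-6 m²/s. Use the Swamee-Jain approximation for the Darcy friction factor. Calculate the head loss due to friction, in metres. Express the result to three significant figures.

h_f ≈ 33.2 m

V = 4Q/(πD²) = 4·0.0498/(π·0.179²) = 1.979 m/s
Re = VD/ν = 1.979·0.179/1.51×10^-6 = 2.35×10^5 → turbulent
ε/D = 0.97/179 = 0.00542
Swamee-Jain: f = 0.03166
h_f = f(L/D)V²/(2g) = 0.03166·(939/0.179)·1.979²/(2·9.81) = 33.15 m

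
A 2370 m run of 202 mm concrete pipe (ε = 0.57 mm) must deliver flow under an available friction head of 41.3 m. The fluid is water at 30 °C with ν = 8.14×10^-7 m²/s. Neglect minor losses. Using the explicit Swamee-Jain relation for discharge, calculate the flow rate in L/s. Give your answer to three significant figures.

Swamee-Jain (Type II): Q = -0.965·√(gD⁵h_f/L)·ln[ε/(3.7D) + √(3.17ν²L/(gD³h_f))]
√(gD⁵h_f/L) = √(9.81·0.202⁵·41.3/2370) = 0.007583
ε/(3.7D) = 7.63×10^-4; √(3.17ν²L/(gD³h_f)) = 3.86×10^-5
Q = -0.965·0.007583·ln(8.013×10^-4) = 0.05217 m³/s
Check: V = 1.63 m/s, Re = 4.04×10^5, f = 0.02620, h_f = 41.5 m ≈ 41.3 m ✓

Q ≈ 52.2 L/s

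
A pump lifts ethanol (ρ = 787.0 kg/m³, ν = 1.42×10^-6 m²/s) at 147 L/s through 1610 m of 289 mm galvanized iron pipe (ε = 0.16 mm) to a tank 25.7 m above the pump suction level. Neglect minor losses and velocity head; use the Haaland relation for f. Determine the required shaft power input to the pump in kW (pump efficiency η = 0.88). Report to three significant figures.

P_shaft ≈ 66.2 kW

V = 4Q/(πD²) = 2.241 m/s; Re = 4.56×10^5; ε/D = 5.54×10^-4; f = 0.01798
h_f = f(L/D)V²/2g = 25.64 m
Total head H = z + h_f = 25.7 + 25.64 = 51.34 m
P_hyd = ρgQH = 787.0·9.81·0.147·51.34 = 58.26 kW
P_shaft = P_hyd/η = 58.26/0.88 = 66.21 kW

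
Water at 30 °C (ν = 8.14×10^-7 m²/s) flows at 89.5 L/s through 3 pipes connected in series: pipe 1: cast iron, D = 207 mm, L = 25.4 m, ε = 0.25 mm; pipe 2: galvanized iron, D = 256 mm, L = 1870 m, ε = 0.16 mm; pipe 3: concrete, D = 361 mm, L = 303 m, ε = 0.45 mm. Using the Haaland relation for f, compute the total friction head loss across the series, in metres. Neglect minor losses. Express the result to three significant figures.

Pipe 1: V = 2.659 m/s, Re = 6.76×10^5, ε/D = 0.00121, f = 0.02095, h_1 = f(L/D)V²/2g = 0.9268 m
Pipe 2: V = 1.739 m/s, Re = 5.47×10^5, ε/D = 6.25×10^-4, f = 0.01827, h_2 = f(L/D)V²/2g = 20.57 m
Pipe 3: V = 0.8744 m/s, Re = 3.88×10^5, ε/D = 0.00125, f = 0.02135, h_3 = f(L/D)V²/2g = 0.6982 m
Series → Q common, losses add: H = Σh = 22.19 m

H ≈ 22.2 m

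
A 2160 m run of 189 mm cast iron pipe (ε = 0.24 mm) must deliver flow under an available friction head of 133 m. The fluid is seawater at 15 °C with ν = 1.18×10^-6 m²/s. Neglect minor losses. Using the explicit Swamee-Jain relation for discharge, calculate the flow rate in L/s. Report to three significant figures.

Q ≈ 91.8 L/s

Swamee-Jain (Type II): Q = -0.965·√(gD⁵h_f/L)·ln[ε/(3.7D) + √(3.17ν²L/(gD³h_f))]
√(gD⁵h_f/L) = √(9.81·0.189⁵·133/2160) = 0.01207
ε/(3.7D) = 3.43×10^-4; √(3.17ν²L/(gD³h_f)) = 3.29×10^-5
Q = -0.965·0.01207·ln(3.761×10^-4) = 0.09184 m³/s
Check: V = 3.27 m/s, Re = 5.24×10^5, f = 0.02143, h_f = 134 m ≈ 133 m ✓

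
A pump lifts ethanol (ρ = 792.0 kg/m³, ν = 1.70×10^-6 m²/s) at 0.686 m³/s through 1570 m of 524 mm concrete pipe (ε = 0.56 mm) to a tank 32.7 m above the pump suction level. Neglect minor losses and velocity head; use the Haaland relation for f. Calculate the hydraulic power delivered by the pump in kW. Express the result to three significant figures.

V = 4Q/(πD²) = 3.181 m/s; Re = 9.81×10^5; ε/D = 0.00107; f = 0.02026
h_f = f(L/D)V²/2g = 31.30 m
Total head H = z + h_f = 32.7 + 31.30 = 64.00 m
P_hyd = ρgQH = 792.0·9.81·0.686·64.00 = 341.1 kW

P_hyd ≈ 341 kW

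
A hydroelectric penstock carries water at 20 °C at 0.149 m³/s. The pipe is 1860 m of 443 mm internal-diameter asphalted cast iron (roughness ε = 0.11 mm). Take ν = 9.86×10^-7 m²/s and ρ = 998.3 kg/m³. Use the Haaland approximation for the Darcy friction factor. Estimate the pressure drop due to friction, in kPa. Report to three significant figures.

V = 4Q/(πD²) = 4·0.149/(π·0.443²) = 0.9667 m/s
Re = VD/ν = 0.9667·0.443/9.86×10^-7 = 4.34×10^5 → turbulent
ε/D = 0.11/443 = 2.48×10^-4
Haaland: f = 0.01589
h_f = f(L/D)V²/(2g) = 0.01589·(1860/0.443)·0.9667²/(2·9.81) = 3.179 m
Δp = ρg·h_f = 998.3·9.81·3.179 = 31.13 kPa

Δp ≈ 31.1 kPa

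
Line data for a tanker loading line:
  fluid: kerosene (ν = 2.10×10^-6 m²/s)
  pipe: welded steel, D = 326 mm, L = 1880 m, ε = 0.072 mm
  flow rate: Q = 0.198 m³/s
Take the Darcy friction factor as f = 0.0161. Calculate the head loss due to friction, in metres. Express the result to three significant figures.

V = 4Q/(πD²) = 4·0.198/(π·0.326²) = 2.372 m/s
h_f = f(L/D)V²/(2g) = 0.01610·(1880/0.326)·2.372²/(2·9.81) = 26.63 m

h_f ≈ 26.6 m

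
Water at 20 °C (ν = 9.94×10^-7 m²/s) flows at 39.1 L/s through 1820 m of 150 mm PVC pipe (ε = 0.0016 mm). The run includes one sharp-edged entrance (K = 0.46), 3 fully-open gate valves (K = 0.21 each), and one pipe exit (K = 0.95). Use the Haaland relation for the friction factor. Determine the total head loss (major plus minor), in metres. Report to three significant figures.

H_L ≈ 43.4 m

V = 4Q/(πD²) = 2.213 m/s; V²/2g = 0.2495 m
Re = 3.34×10^5, ε/D = 1.07×10^-5 → f = 0.01415 (Haaland)
Major: h_f = f(L/D)·V²/2g = 0.01415·12133·0.2495 = 42.84 m
Minor: ΣK = 2.04; h_m = ΣK·V²/2g = 0.5090 m
Total H_L = 42.84 + 0.5090 = 43.35 m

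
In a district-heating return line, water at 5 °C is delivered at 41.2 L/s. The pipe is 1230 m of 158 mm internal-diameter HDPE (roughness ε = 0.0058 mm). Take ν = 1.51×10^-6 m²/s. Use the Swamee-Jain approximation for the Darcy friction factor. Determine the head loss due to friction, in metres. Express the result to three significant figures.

V = 4Q/(πD²) = 4·0.0412/(π·0.158²) = 2.101 m/s
Re = VD/ν = 2.101·0.158/1.51×10^-6 = 2.20×10^5 → turbulent
ε/D = 0.0058/158 = 3.67×10^-5
Swamee-Jain: f = 0.01560
h_f = f(L/D)V²/(2g) = 0.01560·(1230/0.158)·2.101²/(2·9.81) = 27.33 m

h_f ≈ 27.3 m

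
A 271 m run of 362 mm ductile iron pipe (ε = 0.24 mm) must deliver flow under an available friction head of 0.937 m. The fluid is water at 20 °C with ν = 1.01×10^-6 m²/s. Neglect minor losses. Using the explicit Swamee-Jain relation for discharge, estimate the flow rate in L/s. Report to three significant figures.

Swamee-Jain (Type II): Q = -0.965·√(gD⁵h_f/L)·ln[ε/(3.7D) + √(3.17ν²L/(gD³h_f))]
√(gD⁵h_f/L) = √(9.81·0.362⁵·0.937/271) = 0.01452
ε/(3.7D) = 1.79×10^-4; √(3.17ν²L/(gD³h_f)) = 4.48×10^-5
Q = -0.965·0.01452·ln(2.240×10^-4) = 0.1178 m³/s
Check: V = 1.14 m/s, Re = 4.10×10^5, f = 0.01889, h_f = 0.944 m ≈ 0.937 m ✓

Q ≈ 118 L/s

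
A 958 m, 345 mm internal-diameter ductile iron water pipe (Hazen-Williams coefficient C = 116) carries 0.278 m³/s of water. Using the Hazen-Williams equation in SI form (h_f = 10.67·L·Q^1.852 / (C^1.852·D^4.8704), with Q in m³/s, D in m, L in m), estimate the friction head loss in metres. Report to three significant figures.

h_f ≈ 25.6 m

h_f = 10.67·958·0.278^1.852 / (116^1.852·0.345^4.8704) = 25.56 m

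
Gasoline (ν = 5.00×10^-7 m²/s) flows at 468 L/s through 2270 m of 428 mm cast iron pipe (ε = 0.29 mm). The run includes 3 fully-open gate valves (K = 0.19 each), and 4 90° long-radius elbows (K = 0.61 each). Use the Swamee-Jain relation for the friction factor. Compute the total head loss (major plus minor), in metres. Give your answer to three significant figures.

H_L ≈ 53.4 m

V = 4Q/(πD²) = 3.253 m/s; V²/2g = 0.5393 m
Re = 2.78×10^6, ε/D = 6.78×10^-4 → f = 0.01810 (Swamee-Jain)
Major: h_f = f(L/D)·V²/2g = 0.01810·5304·0.5393 = 51.78 m
Minor: ΣK = 3.01; h_m = ΣK·V²/2g = 1.623 m
Total H_L = 51.78 + 1.623 = 53.40 m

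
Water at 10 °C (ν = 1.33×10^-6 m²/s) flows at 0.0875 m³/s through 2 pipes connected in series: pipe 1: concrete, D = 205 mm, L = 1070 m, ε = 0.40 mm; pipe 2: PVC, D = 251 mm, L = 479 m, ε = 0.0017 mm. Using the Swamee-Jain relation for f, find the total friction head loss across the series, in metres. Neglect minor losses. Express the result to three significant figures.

H ≈ 48.9 m

Pipe 1: V = 2.651 m/s, Re = 4.09×10^5, ε/D = 0.00195, f = 0.02385, h_1 = f(L/D)V²/2g = 44.59 m
Pipe 2: V = 1.768 m/s, Re = 3.34×10^5, ε/D = 6.77×10^-6, f = 0.01418, h_2 = f(L/D)V²/2g = 4.312 m
Series → Q common, losses add: H = Σh = 48.90 m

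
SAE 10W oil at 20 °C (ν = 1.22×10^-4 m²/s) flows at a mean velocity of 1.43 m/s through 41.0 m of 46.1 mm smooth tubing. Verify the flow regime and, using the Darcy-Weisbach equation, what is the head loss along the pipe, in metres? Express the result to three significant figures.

Re = VD/ν = 1.43·0.04610/1.22×10^-4 = 540 → laminar (Re < 2300)
f = 64/Re = 0.1184
h_f = f(L/D)V²/(2g) = 0.1184·(41.0/0.04610)·1.43²/(2·9.81) = 10.98 m

h_f ≈ 11.0 m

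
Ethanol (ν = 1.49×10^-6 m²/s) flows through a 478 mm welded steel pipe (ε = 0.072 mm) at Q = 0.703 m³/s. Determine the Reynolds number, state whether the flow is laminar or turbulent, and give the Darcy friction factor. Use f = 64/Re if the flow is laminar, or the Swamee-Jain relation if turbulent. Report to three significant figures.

V = 4Q/(πD²) = 3.918 m/s
Re = VD/ν = 3.918·0.478/1.49×10^-6 = 1.26×10^6
Re > 4000 → turbulent; ε/D = 1.51×10^-4
Swamee-Jain: f = 0.01399

Re ≈ 1.26×10^6; turbulent; f ≈ 0.0140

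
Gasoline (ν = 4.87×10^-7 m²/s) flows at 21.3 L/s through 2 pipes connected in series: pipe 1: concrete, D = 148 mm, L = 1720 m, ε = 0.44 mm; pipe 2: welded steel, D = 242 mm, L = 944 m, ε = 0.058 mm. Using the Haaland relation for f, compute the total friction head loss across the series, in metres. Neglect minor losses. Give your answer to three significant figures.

Pipe 1: V = 1.238 m/s, Re = 3.76×10^5, ε/D = 0.00297, f = 0.02648, h_1 = f(L/D)V²/2g = 24.04 m
Pipe 2: V = 0.4631 m/s, Re = 2.30×10^5, ε/D = 2.40×10^-4, f = 0.01684, h_2 = f(L/D)V²/2g = 0.7182 m
Series → Q common, losses add: H = Σh = 24.76 m

H ≈ 24.8 m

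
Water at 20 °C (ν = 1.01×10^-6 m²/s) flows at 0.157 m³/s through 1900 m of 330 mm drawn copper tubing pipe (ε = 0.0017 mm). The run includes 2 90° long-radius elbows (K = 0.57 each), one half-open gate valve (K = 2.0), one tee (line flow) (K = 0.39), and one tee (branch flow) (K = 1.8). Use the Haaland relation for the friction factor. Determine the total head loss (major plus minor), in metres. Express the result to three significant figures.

H_L ≈ 13.5 m

V = 4Q/(πD²) = 1.836 m/s; V²/2g = 0.1717 m
Re = 6.00×10^5, ε/D = 5.15×10^-6 → f = 0.01271 (Haaland)
Major: h_f = f(L/D)·V²/2g = 0.01271·5758·0.1717 = 12.57 m
Minor: ΣK = 5.33; h_m = ΣK·V²/2g = 0.9154 m
Total H_L = 12.57 + 0.9154 = 13.49 m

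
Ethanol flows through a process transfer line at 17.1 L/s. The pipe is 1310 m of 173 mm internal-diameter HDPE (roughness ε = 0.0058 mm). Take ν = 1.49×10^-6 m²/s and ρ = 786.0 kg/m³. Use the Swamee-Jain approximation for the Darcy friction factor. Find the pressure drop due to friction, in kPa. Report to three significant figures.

Δp ≈ 29.4 kPa

V = 4Q/(πD²) = 4·0.0171/(π·0.173²) = 0.7275 m/s
Re = VD/ν = 0.7275·0.173/1.49×10^-6 = 8.45×10^4 → turbulent
ε/D = 0.0058/173 = 3.35×10^-5
Swamee-Jain: f = 0.01869
h_f = f(L/D)V²/(2g) = 0.01869·(1310/0.173)·0.7275²/(2·9.81) = 3.818 m
Δp = ρg·h_f = 786.0·9.81·3.818 = 29.44 kPa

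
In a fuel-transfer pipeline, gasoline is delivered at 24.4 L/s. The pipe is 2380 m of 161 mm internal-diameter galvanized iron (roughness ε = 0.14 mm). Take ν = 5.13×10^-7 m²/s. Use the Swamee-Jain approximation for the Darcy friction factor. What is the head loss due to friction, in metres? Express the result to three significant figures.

V = 4Q/(πD²) = 4·0.0244/(π·0.161²) = 1.199 m/s
Re = VD/ν = 1.199·0.161/5.13×10^-7 = 3.76×10^5 → turbulent
ε/D = 0.14/161 = 8.70×10^-4
Swamee-Jain: f = 0.01998
h_f = f(L/D)V²/(2g) = 0.01998·(2380/0.161)·1.199²/(2·9.81) = 21.62 m

h_f ≈ 21.6 m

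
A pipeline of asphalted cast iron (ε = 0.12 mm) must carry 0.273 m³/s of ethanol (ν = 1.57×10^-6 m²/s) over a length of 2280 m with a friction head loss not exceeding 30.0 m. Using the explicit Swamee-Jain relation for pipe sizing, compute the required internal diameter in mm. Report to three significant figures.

D ≈ 383 mm

Swamee-Jain (Type III): D = 0.66·[ε^1.25·(LQ²/(gh_f))^4.75 + ν·Q^9.4·(L/(gh_f))^5.2]^0.04
LQ²/(gh_f) = 0.5774; L/(gh_f) = 7.747
Term 1 = ε^1.25·(…)^4.75 = 9.25×10^-7; Term 2 = ν·Q^9.4·(…)^5.2 = 3.31×10^-7
D = 0.66·(9.25×10^-7 + 3.31×10^-7)^0.04 = 0.3833 m = 383 mm
Check: V = 2.37 m/s, Re = 5.78×10^5, f = 0.01632, h_f = 27.7 m ≈ 30.0 m ✓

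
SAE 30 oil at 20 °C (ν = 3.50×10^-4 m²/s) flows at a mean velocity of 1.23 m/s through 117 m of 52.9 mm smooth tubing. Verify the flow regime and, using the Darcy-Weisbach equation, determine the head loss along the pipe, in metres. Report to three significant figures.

Re = VD/ν = 1.23·0.05290/3.50×10^-4 = 186 → laminar (Re < 2300)
f = 64/Re = 0.3443
h_f = f(L/D)V²/(2g) = 0.3443·(117/0.05290)·1.23²/(2·9.81) = 58.71 m

h_f ≈ 58.7 m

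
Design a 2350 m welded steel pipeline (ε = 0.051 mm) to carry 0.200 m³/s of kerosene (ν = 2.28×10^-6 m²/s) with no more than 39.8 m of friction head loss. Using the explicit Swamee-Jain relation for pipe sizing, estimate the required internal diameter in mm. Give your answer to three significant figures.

D ≈ 318 mm

Swamee-Jain (Type III): D = 0.66·[ε^1.25·(LQ²/(gh_f))^4.75 + ν·Q^9.4·(L/(gh_f))^5.2]^0.04
LQ²/(gh_f) = 0.2408; L/(gh_f) = 6.019
Term 1 = ε^1.25·(…)^4.75 = 4.98×10^-9; Term 2 = ν·Q^9.4·(…)^5.2 = 6.94×10^-9
D = 0.66·(4.98×10^-9 + 6.94×10^-9)^0.04 = 0.3181 m = 318 mm
Check: V = 2.52 m/s, Re = 3.51×10^5, f = 0.01569, h_f = 37.4 m ≈ 39.8 m ✓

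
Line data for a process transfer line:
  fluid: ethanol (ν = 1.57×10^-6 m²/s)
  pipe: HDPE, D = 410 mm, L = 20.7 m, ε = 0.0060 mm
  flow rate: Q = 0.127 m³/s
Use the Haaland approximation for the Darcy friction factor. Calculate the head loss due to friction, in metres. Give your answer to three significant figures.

h_f ≈ 0.0356 m

V = 4Q/(πD²) = 4·0.127/(π·0.410²) = 0.9619 m/s
Re = VD/ν = 0.9619·0.410/1.57×10^-6 = 2.51×10^5 → turbulent
ε/D = 0.0060/410 = 1.46×10^-5
Haaland: f = 0.01494
h_f = f(L/D)V²/(2g) = 0.01494·(20.7/0.410)·0.9619²/(2·9.81) = 0.03557 m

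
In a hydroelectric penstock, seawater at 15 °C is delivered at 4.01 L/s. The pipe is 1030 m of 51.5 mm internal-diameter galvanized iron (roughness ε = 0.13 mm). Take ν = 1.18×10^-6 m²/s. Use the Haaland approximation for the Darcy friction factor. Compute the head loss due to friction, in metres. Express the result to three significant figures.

V = 4Q/(πD²) = 4·0.00401/(π·0.0515²) = 1.925 m/s
Re = VD/ν = 1.925·0.0515/1.18×10^-6 = 8.40×10^4 → turbulent
ε/D = 0.13/51.5 = 0.00252
Haaland: f = 0.02653
h_f = f(L/D)V²/(2g) = 0.02653·(1030/0.0515)·1.925²/(2·9.81) = 100.2 m

h_f ≈ 100 m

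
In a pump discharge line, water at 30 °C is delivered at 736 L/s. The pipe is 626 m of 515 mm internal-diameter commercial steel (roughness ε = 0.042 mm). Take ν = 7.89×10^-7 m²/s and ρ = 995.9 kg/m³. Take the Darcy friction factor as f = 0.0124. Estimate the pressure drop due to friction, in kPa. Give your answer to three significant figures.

V = 4Q/(πD²) = 4·0.736/(π·0.515²) = 3.533 m/s
h_f = f(L/D)V²/(2g) = 0.01240·(626/0.515)·3.533²/(2·9.81) = 9.590 m
Δp = ρg·h_f = 995.9·9.81·9.590 = 93.70 kPa

Δp ≈ 93.7 kPa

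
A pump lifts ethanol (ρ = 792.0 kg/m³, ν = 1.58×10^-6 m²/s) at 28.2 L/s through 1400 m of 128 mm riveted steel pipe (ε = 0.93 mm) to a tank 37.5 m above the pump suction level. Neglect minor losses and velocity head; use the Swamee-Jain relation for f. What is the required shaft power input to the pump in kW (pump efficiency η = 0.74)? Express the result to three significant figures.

V = 4Q/(πD²) = 2.191 m/s; Re = 1.78×10^5; ε/D = 0.00727; f = 0.03471
h_f = f(L/D)V²/2g = 92.94 m
Total head H = z + h_f = 37.5 + 92.94 = 130.4 m
P_hyd = ρgQH = 792.0·9.81·0.0282·130.4 = 28.58 kW
P_shaft = P_hyd/η = 28.58/0.74 = 38.62 kW

P_shaft ≈ 38.6 kW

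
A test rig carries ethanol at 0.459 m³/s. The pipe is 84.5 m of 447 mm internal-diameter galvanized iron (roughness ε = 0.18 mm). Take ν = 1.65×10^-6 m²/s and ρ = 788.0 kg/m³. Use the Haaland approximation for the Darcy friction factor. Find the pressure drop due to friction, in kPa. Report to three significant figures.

Δp ≈ 10.6 kPa

V = 4Q/(πD²) = 4·0.459/(π·0.447²) = 2.925 m/s
Re = VD/ν = 2.925·0.447/1.65×10^-6 = 7.92×10^5 → turbulent
ε/D = 0.18/447 = 4.03×10^-4
Haaland: f = 0.01659
h_f = f(L/D)V²/(2g) = 0.01659·(84.5/0.447)·2.925²/(2·9.81) = 1.367 m
Δp = ρg·h_f = 788.0·9.81·1.367 = 10.57 kPa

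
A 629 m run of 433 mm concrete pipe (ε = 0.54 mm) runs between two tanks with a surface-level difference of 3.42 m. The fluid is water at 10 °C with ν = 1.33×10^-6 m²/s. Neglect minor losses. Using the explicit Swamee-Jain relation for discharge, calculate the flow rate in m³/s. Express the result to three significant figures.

Q ≈ 0.217 m³/s

Swamee-Jain (Type II): Q = -0.965·√(gD⁵h_f/L)·ln[ε/(3.7D) + √(3.17ν²L/(gD³h_f))]
√(gD⁵h_f/L) = √(9.81·0.433⁵·3.42/629) = 0.02849
ε/(3.7D) = 3.37×10^-4; √(3.17ν²L/(gD³h_f)) = 3.60×10^-5
Q = -0.965·0.02849·ln(3.730×10^-4) = 0.2170 m³/s
Check: V = 1.47 m/s, Re = 4.80×10^5, f = 0.02139, h_f = 3.44 m ≈ 3.42 m ✓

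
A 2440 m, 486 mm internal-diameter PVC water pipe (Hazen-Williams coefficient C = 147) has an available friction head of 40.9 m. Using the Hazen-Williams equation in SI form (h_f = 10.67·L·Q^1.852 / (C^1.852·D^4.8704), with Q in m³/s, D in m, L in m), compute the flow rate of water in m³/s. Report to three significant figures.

Rearranging: Q = [h_f·C^1.852·D^4.8704 / (10.67·L)]^(1/1.852)
Q = [40.9·147^1.852·0.486^4.8704 / (10.67·2440)]^0.540 = 0.6750 m³/s

Q ≈ 0.675 m³/s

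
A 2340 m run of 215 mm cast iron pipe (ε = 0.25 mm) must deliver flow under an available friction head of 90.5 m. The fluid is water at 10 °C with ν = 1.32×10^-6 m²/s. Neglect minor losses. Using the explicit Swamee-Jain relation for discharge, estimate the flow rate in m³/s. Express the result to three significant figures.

Q ≈ 0.101 m³/s

Swamee-Jain (Type II): Q = -0.965·√(gD⁵h_f/L)·ln[ε/(3.7D) + √(3.17ν²L/(gD³h_f))]
√(gD⁵h_f/L) = √(9.81·0.215⁵·90.5/2340) = 0.01320
ε/(3.7D) = 3.14×10^-4; √(3.17ν²L/(gD³h_f)) = 3.83×10^-5
Q = -0.965·0.01320·ln(3.525×10^-4) = 0.1013 m³/s
Check: V = 2.79 m/s, Re = 4.54×10^5, f = 0.02109, h_f = 91.1 m ≈ 90.5 m ✓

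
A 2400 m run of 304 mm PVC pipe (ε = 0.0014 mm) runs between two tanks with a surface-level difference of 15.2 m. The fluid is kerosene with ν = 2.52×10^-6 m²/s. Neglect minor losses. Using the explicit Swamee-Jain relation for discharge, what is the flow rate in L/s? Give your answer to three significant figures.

Q ≈ 112 L/s

Swamee-Jain (Type II): Q = -0.965·√(gD⁵h_f/L)·ln[ε/(3.7D) + √(3.17ν²L/(gD³h_f))]
√(gD⁵h_f/L) = √(9.81·0.304⁵·15.2/2400) = 0.01270
ε/(3.7D) = 1.24×10^-6; √(3.17ν²L/(gD³h_f)) = 1.07×10^-4
Q = -0.965·0.01270·ln(1.086×10^-4) = 0.1119 m³/s
Check: V = 1.54 m/s, Re = 1.86×10^5, f = 0.01580, h_f = 15.1 m ≈ 15.2 m ✓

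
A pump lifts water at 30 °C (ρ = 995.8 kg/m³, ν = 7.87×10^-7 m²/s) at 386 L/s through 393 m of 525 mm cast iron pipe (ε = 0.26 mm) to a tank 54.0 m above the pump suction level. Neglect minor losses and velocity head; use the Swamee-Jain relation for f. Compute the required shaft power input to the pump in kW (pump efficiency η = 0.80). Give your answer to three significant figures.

P_shaft ≈ 264 kW

V = 4Q/(πD²) = 1.783 m/s; Re = 1.19×10^6; ε/D = 4.95×10^-4; f = 0.01718
h_f = f(L/D)V²/2g = 2.085 m
Total head H = z + h_f = 54.0 + 2.085 = 56.08 m
P_hyd = ρgQH = 995.8·9.81·0.386·56.08 = 211.5 kW
P_shaft = P_hyd/η = 211.5/0.80 = 264.4 kW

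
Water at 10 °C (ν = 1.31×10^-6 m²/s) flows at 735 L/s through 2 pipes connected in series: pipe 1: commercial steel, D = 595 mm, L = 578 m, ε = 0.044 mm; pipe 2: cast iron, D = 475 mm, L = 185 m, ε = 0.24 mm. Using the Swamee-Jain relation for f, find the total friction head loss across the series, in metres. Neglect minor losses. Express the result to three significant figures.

Pipe 1: V = 2.643 m/s, Re = 1.20×10^6, ε/D = 7.39×10^-5, f = 0.01288, h_1 = f(L/D)V²/2g = 4.458 m
Pipe 2: V = 4.148 m/s, Re = 1.50×10^6, ε/D = 5.05×10^-4, f = 0.01716, h_2 = f(L/D)V²/2g = 5.860 m
Series → Q common, losses add: H = Σh = 10.32 m

H ≈ 10.3 m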